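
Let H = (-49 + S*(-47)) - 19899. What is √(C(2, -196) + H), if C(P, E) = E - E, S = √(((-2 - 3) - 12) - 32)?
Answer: √(-19948 - 329*I) ≈ 1.165 - 141.24*I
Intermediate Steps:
S = 7*I (S = √((-5 - 12) - 32) = √(-17 - 32) = √(-49) = 7*I ≈ 7.0*I)
C(P, E) = 0
H = -19948 - 329*I (H = (-49 + (7*I)*(-47)) - 19899 = (-49 - 329*I) - 19899 = -19948 - 329*I ≈ -19948.0 - 329.0*I)
√(C(2, -196) + H) = √(0 + (-19948 - 329*I)) = √(-19948 - 329*I)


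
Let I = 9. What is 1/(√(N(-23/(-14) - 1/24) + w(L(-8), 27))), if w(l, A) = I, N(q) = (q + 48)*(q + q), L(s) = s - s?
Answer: 84*√4737170/2368585 ≈ 0.077188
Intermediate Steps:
L(s) = 0
N(q) = 2*q*(48 + q) (N(q) = (48 + q)*(2*q) = 2*q*(48 + q))
w(l, A) = 9
1/(√(N(-23/(-14) - 1/24) + w(L(-8), 27))) = 1/(√(2*(-23/(-14) - 1/24)*(48 + (-23/(-14) - 1/24)) + 9)) = 1/(√(2*(-23*(-1/14) - 1*1/24)*(48 + (-23*(-1/14) - 1*1/24)) + 9)) = 1/(√(2*(23/14 - 1/24)*(48 + (23/14 - 1/24)) + 9)) = 1/(√(2*(269/168)*(48 + 269/168) + 9)) = 1/(√(2*(269/168)*(8333/168) + 9)) = 1/(√(2241577/14112 + 9)) = 1/(√(2368585/14112)) = 1/(√4737170/168) = 84*√4737170/2368585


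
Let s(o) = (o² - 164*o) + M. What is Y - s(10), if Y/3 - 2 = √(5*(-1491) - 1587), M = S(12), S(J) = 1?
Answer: 1545 + 3*I*√9042 ≈ 1545.0 + 285.27*I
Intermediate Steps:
M = 1
Y = 6 + 3*I*√9042 (Y = 6 + 3*√(5*(-1491) - 1587) = 6 + 3*√(-7455 - 1587) = 6 + 3*√(-9042) = 6 + 3*(I*√9042) = 6 + 3*I*√9042 ≈ 6.0 + 285.27*I)
s(o) = 1 + o² - 164*o (s(o) = (o² - 164*o) + 1 = 1 + o² - 164*o)
Y - s(10) = (6 + 3*I*√9042) - (1 + 10² - 164*10) = (6 + 3*I*√9042) - (1 + 100 - 1640) = (6 + 3*I*√9042) - 1*(-1539) = (6 + 3*I*√9042) + 1539 = 1545 + 3*I*√9042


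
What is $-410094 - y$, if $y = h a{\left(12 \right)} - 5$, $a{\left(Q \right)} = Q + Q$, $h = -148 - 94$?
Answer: $-404281$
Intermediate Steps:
$h = -242$ ($h = -148 - 94 = -242$)
$a{\left(Q \right)} = 2 Q$
$y = -5813$ ($y = - 242 \cdot 2 \cdot 12 - 5 = \left(-242\right) 24 - 5 = -5808 - 5 = -5813$)
$-410094 - y = -410094 - -5813 = -410094 + 5813 = -404281$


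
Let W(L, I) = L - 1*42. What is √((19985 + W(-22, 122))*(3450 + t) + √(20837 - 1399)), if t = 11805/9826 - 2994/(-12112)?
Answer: √(52652618282423672898 + 765786008464*√19438)/875092 ≈ 8292.0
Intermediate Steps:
W(L, I) = -42 + L (W(L, I) = L - 42 = -42 + L)
t = 43100301/29753128 (t = 11805*(1/9826) - 2994*(-1/12112) = 11805/9826 + 1497/6056 = 43100301/29753128 ≈ 1.4486)
√((19985 + W(-22, 122))*(3450 + t) + √(20837 - 1399)) = √((19985 + (-42 - 22))*(3450 + 43100301/29753128) + √(20837 - 1399)) = √((19985 - 64)*(102691391901/29753128) + √19438) = √(19921*(102691391901/29753128) + √19438) = √(2045715218059821/29753128 + √19438)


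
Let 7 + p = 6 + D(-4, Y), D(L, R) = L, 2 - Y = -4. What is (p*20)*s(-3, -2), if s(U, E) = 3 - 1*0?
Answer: -300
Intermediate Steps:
Y = 6 (Y = 2 - 1*(-4) = 2 + 4 = 6)
p = -5 (p = -7 + (6 - 4) = -7 + 2 = -5)
s(U, E) = 3 (s(U, E) = 3 + 0 = 3)
(p*20)*s(-3, -2) = -5*20*3 = -100*3 = -300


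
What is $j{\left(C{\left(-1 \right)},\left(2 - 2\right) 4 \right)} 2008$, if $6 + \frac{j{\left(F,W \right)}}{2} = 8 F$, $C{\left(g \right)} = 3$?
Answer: $72288$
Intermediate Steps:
$j{\left(F,W \right)} = -12 + 16 F$ ($j{\left(F,W \right)} = -12 + 2 \cdot 8 F = -12 + 16 F$)
$j{\left(C{\left(-1 \right)},\left(2 - 2\right) 4 \right)} 2008 = \left(-12 + 16 \cdot 3\right) 2008 = \left(-12 + 48\right) 2008 = 36 \cdot 2008 = 72288$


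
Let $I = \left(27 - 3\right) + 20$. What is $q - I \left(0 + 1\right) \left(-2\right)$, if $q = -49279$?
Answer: $-49191$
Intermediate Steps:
$I = 44$ ($I = 24 + 20 = 44$)
$q - I \left(0 + 1\right) \left(-2\right) = -49279 - 44 \left(0 + 1\right) \left(-2\right) = -49279 - 44 \cdot 1 \left(-2\right) = -49279 - 44 \left(-2\right) = -49279 - -88 = -49279 + 88 = -49191$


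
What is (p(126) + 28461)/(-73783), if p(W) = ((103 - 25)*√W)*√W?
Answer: -38289/73783 ≈ -0.51894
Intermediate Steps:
p(W) = 78*W (p(W) = (78*√W)*√W = 78*W)
(p(126) + 28461)/(-73783) = (78*126 + 28461)/(-73783) = (9828 + 28461)*(-1/73783) = 38289*(-1/73783) = -38289/73783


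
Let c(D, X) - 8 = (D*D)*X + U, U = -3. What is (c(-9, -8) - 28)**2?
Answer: 450241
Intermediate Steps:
c(D, X) = 5 + X*D**2 (c(D, X) = 8 + ((D*D)*X - 3) = 8 + (D**2*X - 3) = 8 + (X*D**2 - 3) = 8 + (-3 + X*D**2) = 5 + X*D**2)
(c(-9, -8) - 28)**2 = ((5 - 8*(-9)**2) - 28)**2 = ((5 - 8*81) - 28)**2 = ((5 - 648) - 28)**2 = (-643 - 28)**2 = (-671)**2 = 450241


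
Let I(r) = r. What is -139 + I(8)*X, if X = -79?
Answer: -771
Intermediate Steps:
-139 + I(8)*X = -139 + 8*(-79) = -139 - 632 = -771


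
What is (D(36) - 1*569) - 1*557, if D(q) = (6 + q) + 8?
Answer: -1076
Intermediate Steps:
D(q) = 14 + q
(D(36) - 1*569) - 1*557 = ((14 + 36) - 1*569) - 1*557 = (50 - 569) - 557 = -519 - 557 = -1076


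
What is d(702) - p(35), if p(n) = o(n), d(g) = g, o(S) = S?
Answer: 667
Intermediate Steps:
p(n) = n
d(702) - p(35) = 702 - 1*35 = 702 - 35 = 667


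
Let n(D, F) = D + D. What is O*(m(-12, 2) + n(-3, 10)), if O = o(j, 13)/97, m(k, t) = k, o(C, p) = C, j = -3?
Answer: 54/97 ≈ 0.55670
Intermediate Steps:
n(D, F) = 2*D
O = -3/97 ≈ -0.030928
O*(m(-12, 2) + n(-3, 10)) = -3*(-12 + 2*(-3))/97 = -3*(-12 - 6)/97 = -3/97*(-18) = 54/97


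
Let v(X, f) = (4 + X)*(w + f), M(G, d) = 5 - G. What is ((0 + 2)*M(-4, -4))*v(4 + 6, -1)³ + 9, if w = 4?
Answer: 1333593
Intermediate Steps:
v(X, f) = (4 + X)*(4 + f)
((0 + 2)*M(-4, -4))*v(4 + 6, -1)³ + 9 = ((0 + 2)*(5 - 1*(-4)))*(16 + 4*(4 + 6) + 4*(-1) + (4 + 6)*(-1))³ + 9 = (2*(5 + 4))*(16 + 4*10 - 4 + 10*(-1))³ + 9 = (2*9)*(16 + 40 - 4 - 10)³ + 9 = 18*42³ + 9 = 18*74088 + 9 = 1333584 + 9 = 1333593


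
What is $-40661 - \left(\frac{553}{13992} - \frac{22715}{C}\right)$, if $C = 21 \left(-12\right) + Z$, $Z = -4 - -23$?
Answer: $- \frac{132878347025}{3260136} \approx -40759.0$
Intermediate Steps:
$Z = 19$ ($Z = -4 + 23 = 19$)
$C = -233$ ($C = 21 \left(-12\right) + 19 = -252 + 19 = -233$)
$-40661 - \left(\frac{553}{13992} - \frac{22715}{C}\right) = -40661 - \left(\frac{553}{13992} - \frac{22715}{-233}\right) = -40661 - \left(553 \cdot \frac{1}{13992} - - \frac{22715}{233}\right) = -40661 - \left(\frac{553}{13992} + \frac{22715}{233}\right) = -40661 - \frac{317957129}{3260136} = - \frac{132878347025}{3260136}$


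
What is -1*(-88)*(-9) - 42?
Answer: -834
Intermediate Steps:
-1*(-88)*(-9) - 42 = 88*(-9) - 42 = -792 - 42 = -834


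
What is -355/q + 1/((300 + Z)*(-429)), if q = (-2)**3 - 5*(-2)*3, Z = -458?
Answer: -546877/33891 ≈ -16.136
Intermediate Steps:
q = 22 (q = -8 + 10*3 = -8 + 30 = 22)
-355/q + 1/((300 + Z)*(-429)) = -355/22 + 1/((300 - 458)*(-429)) = -355*1/22 - 1/429/(-158) = -355/22 - 1/158*(-1/429) = -355/22 + 1/67782 = -546877/33891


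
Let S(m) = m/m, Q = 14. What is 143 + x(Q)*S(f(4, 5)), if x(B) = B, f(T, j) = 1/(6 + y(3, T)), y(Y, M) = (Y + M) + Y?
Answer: 157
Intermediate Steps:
y(Y, M) = M + 2*Y (y(Y, M) = (M + Y) + Y = M + 2*Y)
f(T, j) = 1/(12 + T) (f(T, j) = 1/(6 + (T + 2*3)) = 1/(6 + (T + 6)) = 1/(6 + (6 + T)) = 1/(12 + T))
S(m) = 1
143 + x(Q)*S(f(4, 5)) = 143 + 14*1 = 143 + 14 = 157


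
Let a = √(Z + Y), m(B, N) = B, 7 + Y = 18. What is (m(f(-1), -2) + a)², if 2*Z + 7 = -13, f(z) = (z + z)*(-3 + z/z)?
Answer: 25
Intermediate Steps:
Y = 11 (Y = -7 + 18 = 11)
f(z) = -4*z (f(z) = (2*z)*(-3 + 1) = (2*z)*(-2) = -4*z)
Z = -10 (Z = -7/2 + (½)*(-13) = -7/2 - 13/2 = -10)
a = 1 (a = √(-10 + 11) = √1 = 1)
(m(f(-1), -2) + a)² = (-4*(-1) + 1)² = (4 + 1)² = 5² = 25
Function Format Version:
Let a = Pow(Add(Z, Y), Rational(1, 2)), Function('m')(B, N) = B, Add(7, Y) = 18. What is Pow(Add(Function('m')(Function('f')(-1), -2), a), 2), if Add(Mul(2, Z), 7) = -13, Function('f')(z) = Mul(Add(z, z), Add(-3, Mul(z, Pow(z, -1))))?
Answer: 25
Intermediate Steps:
Y = 11 (Y = Add(-7, 18) = 11)
Function('f')(z) = Mul(-4, z) (Function('f')(z) = Mul(Mul(2, z), Add(-3, 1)) = Mul(Mul(2, z), -2) = Mul(-4, z))
Z = -10 (Z = Add(Rational(-7, 2), Mul(Rational(1, 2), -13)) = Add(Rational(-7, 2), Rational(-13, 2)) = -10)
a = 1 (a = Pow(Add(-10, 11), Rational(1, 2)) = Pow(1, Rational(1, 2)) = 1)
Pow(Add(Function('m')(Function('f')(-1), -2), a), 2) = Pow(Add(Mul(-4, -1), 1), 2) = Pow(Add(4, 1), 2) = Pow(5, 2) = 25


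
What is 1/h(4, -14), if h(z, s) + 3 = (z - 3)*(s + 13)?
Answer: -¼ ≈ -0.25000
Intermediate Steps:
h(z, s) = -3 + (-3 + z)*(13 + s) (h(z, s) = -3 + (z - 3)*(s + 13) = -3 + (-3 + z)*(13 + s))
1/h(4, -14) = 1/(-42 - 3*(-14) + 13*4 - 14*4) = 1/(-42 + 42 + 52 - 56) = 1/(-4) = -¼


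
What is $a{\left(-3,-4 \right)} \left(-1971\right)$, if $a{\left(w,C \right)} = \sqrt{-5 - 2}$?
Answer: $- 1971 i \sqrt{7} \approx - 5214.8 i$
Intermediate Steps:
$a{\left(w,C \right)} = i \sqrt{7}$ ($a{\left(w,C \right)} = \sqrt{-7} = i \sqrt{7}$)
$a{\left(-3,-4 \right)} \left(-1971\right) = i \sqrt{7} \left(-1971\right) = - 1971 i \sqrt{7}$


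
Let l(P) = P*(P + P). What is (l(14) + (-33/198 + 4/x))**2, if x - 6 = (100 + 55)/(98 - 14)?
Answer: 2406609255625/15634116 ≈ 1.5393e+5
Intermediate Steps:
l(P) = 2*P**2 (l(P) = P*(2*P) = 2*P**2)
x = 659/84 (x = 6 + (100 + 55)/(98 - 14) = 6 + 155/84 = 659/84 ≈ 7.8452)
(l(14) + (-33/198 + 4/x))**2 = (2*14**2 + (-33/198 + 4/(659/84)))**2 = (2*196 + (-33*1/198 + 4*(84/659)))**2 = (392 + (-1/6 + 336/659))**2 = (392 + 1357/3954)**2 = (1551325/3954)**2 = 2406609255625/15634116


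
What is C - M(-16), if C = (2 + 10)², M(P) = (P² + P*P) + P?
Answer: -352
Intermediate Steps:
M(P) = P + 2*P² (M(P) = (P² + P²) + P = 2*P² + P = P + 2*P²)
C = 144 (C = 12² = 144)
C - M(-16) = 144 - (-16)*(1 + 2*(-16)) = 144 - (-16)*(1 - 32) = 144 - (-16)*(-31) = 144 - 1*496 = 144 - 496 = -352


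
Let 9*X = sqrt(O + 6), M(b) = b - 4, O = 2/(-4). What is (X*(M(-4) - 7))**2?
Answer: 275/18 ≈ 15.278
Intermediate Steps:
O = -1/2 (O = 2*(-1/4) = -1/2 ≈ -0.50000)
M(b) = -4 + b
X = sqrt(22)/18 (X = sqrt(-1/2 + 6)/9 = sqrt(11/2)/9 = (sqrt(22)/2)/9 = sqrt(22)/18 ≈ 0.26058)
(X*(M(-4) - 7))**2 = ((sqrt(22)/18)*((-4 - 4) - 7))**2 = ((sqrt(22)/18)*(-8 - 7))**2 = ((sqrt(22)/18)*(-15))**2 = (-5*sqrt(22)/6)**2 = 275/18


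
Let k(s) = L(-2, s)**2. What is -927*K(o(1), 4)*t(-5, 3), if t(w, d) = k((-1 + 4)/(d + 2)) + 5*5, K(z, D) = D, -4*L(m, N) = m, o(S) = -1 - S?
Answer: -93627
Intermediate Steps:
L(m, N) = -m/4
k(s) = 1/4 (k(s) = (-1/4*(-2))**2 = (1/2)**2 = 1/4)
t(w, d) = 101/4 (t(w, d) = 1/4 + 5*5 = 1/4 + 25 = 101/4)
-927*K(o(1), 4)*t(-5, 3) = -3708*101/4 = -927*101 = -93627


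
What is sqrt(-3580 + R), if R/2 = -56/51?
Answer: 2*I*sqrt(2329323)/51 ≈ 59.851*I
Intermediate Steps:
R = -112/51 (R = 2*(-56/51) = -112/51 ≈ -2.1961)
sqrt(-3580 + R) = sqrt(-3580 - 112/51) = sqrt(-182692/51) = 2*I*sqrt(2329323)/51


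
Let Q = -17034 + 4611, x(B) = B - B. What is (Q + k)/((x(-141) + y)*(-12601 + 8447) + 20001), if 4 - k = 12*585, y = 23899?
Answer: 19439/99256445 ≈ 0.00019585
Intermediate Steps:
k = -7016 (k = 4 - 12*585 = 4 - 1*7020 = 4 - 7020 = -7016)
x(B) = 0
Q = -12423
(Q + k)/((x(-141) + y)*(-12601 + 8447) + 20001) = (-12423 - 7016)/((0 + 23899)*(-12601 + 8447) + 20001) = -19439/(23899*(-4154) + 20001) = -19439/(-99276446 + 20001) = -19439/(-99256445) = -19439*(-1/99256445) = 19439/99256445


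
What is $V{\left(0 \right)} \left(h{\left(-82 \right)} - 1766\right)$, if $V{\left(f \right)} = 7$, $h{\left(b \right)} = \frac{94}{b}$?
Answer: $- \frac{507171}{41} \approx -12370.0$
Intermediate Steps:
$V{\left(0 \right)} \left(h{\left(-82 \right)} - 1766\right) = 7 \left(\frac{94}{-82} - 1766\right) = 7 \left(94 \left(- \frac{1}{82}\right) - 1766\right) = 7 \left(- \frac{47}{41} - 1766\right) = 7 \left(- \frac{72453}{41}\right) = - \frac{507171}{41}$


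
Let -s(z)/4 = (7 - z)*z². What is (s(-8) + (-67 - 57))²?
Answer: 15713296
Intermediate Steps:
s(z) = -4*z²*(7 - z) (s(z) = -4*(7 - z)*z² = -4*z²*(7 - z))
(s(-8) + (-67 - 57))² = (4*(-8)²*(-7 - 8) + (-67 - 57))² = (4*64*(-15) - 124)² = (-3840 - 124)² = (-3964)² = 15713296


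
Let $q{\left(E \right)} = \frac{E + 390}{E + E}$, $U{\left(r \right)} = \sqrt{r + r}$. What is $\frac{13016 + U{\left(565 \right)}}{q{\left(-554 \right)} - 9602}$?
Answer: $- \frac{3605432}{2659713} - \frac{277 \sqrt{1130}}{2659713} \approx -1.3591$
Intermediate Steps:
$U{\left(r \right)} = \sqrt{2} \sqrt{r}$ ($U{\left(r \right)} = \sqrt{2 r} = \sqrt{2} \sqrt{r}$)
$q{\left(E \right)} = \frac{390 + E}{2 E}$
$\frac{13016 + U{\left(565 \right)}}{q{\left(-554 \right)} - 9602} = \frac{13016 + \sqrt{2} \sqrt{565}}{\frac{390 - 554}{2 \left(-554\right)} - 9602} = \frac{13016 + \sqrt{1130}}{\frac{1}{2} \left(- \frac{1}{554}\right) \left(-164\right) - 9602} = \frac{13016 + \sqrt{1130}}{\frac{41}{277} - 9602} = \frac{13016 + \sqrt{1130}}{- \frac{2659713}{277}} = \left(13016 + \sqrt{1130}\right) \left(- \frac{277}{2659713}\right) = - \frac{3605432}{2659713} - \frac{277 \sqrt{1130}}{2659713}$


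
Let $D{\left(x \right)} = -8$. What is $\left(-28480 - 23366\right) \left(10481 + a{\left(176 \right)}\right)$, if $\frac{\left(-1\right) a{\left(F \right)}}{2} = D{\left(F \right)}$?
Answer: $-544227462$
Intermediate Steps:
$a{\left(F \right)} = 16$ ($a{\left(F \right)} = \left(-2\right) \left(-8\right) = 16$)
$\left(-28480 - 23366\right) \left(10481 + a{\left(176 \right)}\right) = \left(-28480 - 23366\right) \left(10481 + 16\right) = \left(-51846\right) 10497 = -544227462$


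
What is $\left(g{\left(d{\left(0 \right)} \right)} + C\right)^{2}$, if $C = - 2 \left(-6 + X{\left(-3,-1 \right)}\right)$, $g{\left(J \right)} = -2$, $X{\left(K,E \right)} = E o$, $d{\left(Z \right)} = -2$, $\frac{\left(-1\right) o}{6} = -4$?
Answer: $3364$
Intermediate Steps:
$o = 24$ ($o = \left(-6\right) \left(-4\right) = 24$)
$X{\left(K,E \right)} = 24 E$ ($X{\left(K,E \right)} = E 24 = 24 E$)
$C = 60$ ($C = - 2 \left(-6 + 24 \left(-1\right)\right) = - 2 \left(-6 - 24\right) = \left(-2\right) \left(-30\right) = 60$)
$\left(g{\left(d{\left(0 \right)} \right)} + C\right)^{2} = \left(-2 + 60\right)^{2} = 58^{2} = 3364$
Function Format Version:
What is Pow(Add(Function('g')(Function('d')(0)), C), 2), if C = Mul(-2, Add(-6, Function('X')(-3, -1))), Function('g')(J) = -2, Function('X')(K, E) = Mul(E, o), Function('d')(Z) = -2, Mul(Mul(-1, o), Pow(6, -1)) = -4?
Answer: 3364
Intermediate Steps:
o = 24 (o = Mul(-6, -4) = 24)
Function('X')(K, E) = Mul(24, E) (Function('X')(K, E) = Mul(E, 24) = Mul(24, E))
C = 60 (C = Mul(-2, Add(-6, Mul(24, -1))) = Mul(-2, Add(-6, -24)) = Mul(-2, -30) = 60)
Pow(Add(Function('g')(Function('d')(0)), C), 2) = Pow(Add(-2, 60), 2) = Pow(58, 2) = 3364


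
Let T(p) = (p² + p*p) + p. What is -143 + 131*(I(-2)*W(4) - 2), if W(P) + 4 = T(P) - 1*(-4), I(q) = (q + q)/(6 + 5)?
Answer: -23319/11 ≈ -2119.9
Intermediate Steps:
T(p) = p + 2*p² (T(p) = (p² + p²) + p = 2*p² + p = p + 2*p²)
I(q) = 2*q/11 (I(q) = (2*q)/11 = (2*q)*(1/11) = 2*q/11)
W(P) = P*(1 + 2*P) (W(P) = -4 + (P*(1 + 2*P) - 1*(-4)) = -4 + (P*(1 + 2*P) + 4) = -4 + (4 + P*(1 + 2*P)) = P*(1 + 2*P))
-143 + 131*(I(-2)*W(4) - 2) = -143 + 131*(((2/11)*(-2))*(4*(1 + 2*4)) - 2) = -143 + 131*(-16*(1 + 8)/11 - 2) = -143 + 131*(-16*9/11 - 2) = -143 + 131*(-4/11*36 - 2) = -143 + 131*(-144/11 - 2) = -143 + 131*(-166/11) = -143 - 21746/11 = -23319/11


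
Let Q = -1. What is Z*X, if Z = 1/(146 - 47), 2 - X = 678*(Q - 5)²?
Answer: -24406/99 ≈ -246.53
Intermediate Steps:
X = -24406 (X = 2 - 678*(-1 - 5)² = 2 - 678*(-6)² = 2 - 678*36 = 2 - 1*24408 = 2 - 24408 = -24406)
Z = 1/99 ≈ 0.010101
Z*X = (1/99)*(-24406) = -24406/99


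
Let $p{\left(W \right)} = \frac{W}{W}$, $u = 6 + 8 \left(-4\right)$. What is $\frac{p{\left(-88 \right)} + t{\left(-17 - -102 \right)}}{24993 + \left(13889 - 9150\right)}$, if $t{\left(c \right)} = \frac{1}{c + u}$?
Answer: $\frac{15}{438547} \approx 3.4204 \cdot 10^{-5}$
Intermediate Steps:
$u = -26$ ($u = 6 - 32 = -26$)
$p{\left(W \right)} = 1$
$t{\left(c \right)} = \frac{1}{-26 + c}$ ($t{\left(c \right)} = \frac{1}{c - 26} = \frac{1}{-26 + c}$)
$\frac{p{\left(-88 \right)} + t{\left(-17 - -102 \right)}}{24993 + \left(13889 - 9150\right)} = \frac{1 + \frac{1}{-26 - -85}}{24993 + \left(13889 - 9150\right)} = \frac{1 + \frac{1}{-26 + \left(-17 + 102\right)}}{24993 + \left(13889 - 9150\right)} = \frac{1 + \frac{1}{-26 + 85}}{24993 + 4739} = \frac{1 + \frac{1}{59}}{29732} = \left(1 + \frac{1}{59}\right) \frac{1}{29732} = \frac{60}{59} \cdot \frac{1}{29732} = \frac{15}{438547}$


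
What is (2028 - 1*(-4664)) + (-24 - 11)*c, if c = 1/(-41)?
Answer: 274407/41 ≈ 6692.9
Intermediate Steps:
c = -1/41 ≈ -0.024390
(2028 - 1*(-4664)) + (-24 - 11)*c = (2028 - 1*(-4664)) + (-24 - 11)*(-1/41) = (2028 + 4664) - 35*(-1/41) = 6692 + 35/41 = 274407/41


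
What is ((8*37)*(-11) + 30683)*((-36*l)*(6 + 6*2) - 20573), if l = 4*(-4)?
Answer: -279892535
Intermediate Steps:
l = -16
((8*37)*(-11) + 30683)*((-36*l)*(6 + 6*2) - 20573) = ((8*37)*(-11) + 30683)*((-36*(-16))*(6 + 6*2) - 20573) = (296*(-11) + 30683)*(576*(6 + 12) - 20573) = (-3256 + 30683)*(576*18 - 20573) = 27427*(10368 - 20573) = 27427*(-10205) = -279892535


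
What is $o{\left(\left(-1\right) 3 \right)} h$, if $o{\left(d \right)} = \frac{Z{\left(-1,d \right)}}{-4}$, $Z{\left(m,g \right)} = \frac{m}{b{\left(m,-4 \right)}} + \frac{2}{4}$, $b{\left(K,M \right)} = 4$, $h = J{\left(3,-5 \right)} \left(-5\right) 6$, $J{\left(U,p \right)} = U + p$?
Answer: $- \frac{15}{4} \approx -3.75$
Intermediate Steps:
$h = 60$ ($h = \left(3 - 5\right) \left(-5\right) 6 = \left(-2\right) \left(-5\right) 6 = 10 \cdot 6 = 60$)
$Z{\left(m,g \right)} = \frac{1}{2} + \frac{m}{4}$ ($Z{\left(m,g \right)} = \frac{m}{4} + \frac{2}{4} = m \frac{1}{4} + 2 \cdot \frac{1}{4} = \frac{m}{4} + \frac{1}{2} = \frac{1}{2} + \frac{m}{4}$)
$o{\left(d \right)} = - \frac{1}{16}$ ($o{\left(d \right)} = \frac{\frac{1}{2} + \frac{1}{4} \left(-1\right)}{-4} = \left(\frac{1}{2} - \frac{1}{4}\right) \left(- \frac{1}{4}\right) = \frac{1}{4} \left(- \frac{1}{4}\right) = - \frac{1}{16}$)
$o{\left(\left(-1\right) 3 \right)} h = \left(- \frac{1}{16}\right) 60 = - \frac{15}{4}$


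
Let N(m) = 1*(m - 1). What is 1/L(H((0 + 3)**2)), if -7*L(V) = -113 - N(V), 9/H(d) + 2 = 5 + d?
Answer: 28/451 ≈ 0.062084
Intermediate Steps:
N(m) = -1 + m (N(m) = 1*(-1 + m) = -1 + m)
H(d) = 9/(3 + d) (H(d) = 9/(-2 + (5 + d)) = 9/(3 + d))
L(V) = 16 + V/7 (L(V) = -(-113 - (-1 + V))/7 = -(-113 + (1 - V))/7 = -(-112 - V)/7 = 16 + V/7)
1/L(H((0 + 3)**2)) = 1/(16 + (9/(3 + (0 + 3)**2))/7) = 1/(16 + (9/(3 + 3**2))/7) = 1/(16 + (9/(3 + 9))/7) = 1/(16 + (9/12)/7) = 1/(16 + (9*(1/12))/7) = 1/(16 + (1/7)*(3/4)) = 1/(16 + 3/28) = 1/(451/28) = 28/451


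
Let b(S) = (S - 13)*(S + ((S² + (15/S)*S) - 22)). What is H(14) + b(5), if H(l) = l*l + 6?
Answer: 18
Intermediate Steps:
H(l) = 6 + l² (H(l) = l² + 6 = 6 + l²)
b(S) = (-13 + S)*(-7 + S + S²) (b(S) = (-13 + S)*(S + ((S² + 15) - 22)) = (-13 + S)*(S + ((15 + S²) - 22)) = (-13 + S)*(S + (-7 + S²)) = (-13 + S)*(-7 + S + S²))
H(14) + b(5) = (6 + 14²) + (91 + 5³ - 20*5 - 12*5²) = (6 + 196) + (91 + 125 - 100 - 12*25) = 202 + (91 + 125 - 100 - 300) = 202 - 184 = 18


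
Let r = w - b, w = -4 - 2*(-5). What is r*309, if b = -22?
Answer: 8652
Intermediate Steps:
w = 6 (w = -4 + 10 = 6)
r = 28 (r = 6 - 1*(-22) = 6 + 22 = 28)
r*309 = 28*309 = 8652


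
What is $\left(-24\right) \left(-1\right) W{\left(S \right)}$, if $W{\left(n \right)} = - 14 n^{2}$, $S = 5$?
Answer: $-8400$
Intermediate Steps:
$\left(-24\right) \left(-1\right) W{\left(S \right)} = \left(-24\right) \left(-1\right) \left(- 14 \cdot 5^{2}\right) = 24 \left(\left(-14\right) 25\right) = 24 \left(-350\right) = -8400$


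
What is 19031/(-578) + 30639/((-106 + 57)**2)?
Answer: -3997727/198254 ≈ -20.165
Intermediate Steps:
19031/(-578) + 30639/((-106 + 57)**2) = 19031*(-1/578) + 30639/((-49)**2) = -19031/578 + 30639/2401 = -19031/578 + 30639*(1/2401) = -19031/578 + 4377/343 = -3997727/198254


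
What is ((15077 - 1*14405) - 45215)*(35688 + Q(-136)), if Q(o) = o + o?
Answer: -1577534888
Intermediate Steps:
Q(o) = 2*o
((15077 - 1*14405) - 45215)*(35688 + Q(-136)) = ((15077 - 1*14405) - 45215)*(35688 + 2*(-136)) = ((15077 - 14405) - 45215)*(35688 - 272) = (672 - 45215)*35416 = -44543*35416 = -1577534888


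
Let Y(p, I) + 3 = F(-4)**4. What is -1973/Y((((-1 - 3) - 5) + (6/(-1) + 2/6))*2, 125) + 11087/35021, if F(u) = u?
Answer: -66291422/8860313 ≈ -7.4818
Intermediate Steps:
Y(p, I) = 253 (Y(p, I) = -3 + (-4)**4 = -3 + 256 = 253)
-1973/Y((((-1 - 3) - 5) + (6/(-1) + 2/6))*2, 125) + 11087/35021 = -1973/253 + 11087/35021 = -66291422/8860313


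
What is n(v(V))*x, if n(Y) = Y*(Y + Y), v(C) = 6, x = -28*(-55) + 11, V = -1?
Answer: 111672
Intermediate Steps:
x = 1551 (x = 1540 + 11 = 1551)
n(Y) = 2*Y² (n(Y) = Y*(2*Y) = 2*Y²)
n(v(V))*x = (2*6²)*1551 = (2*36)*1551 = 72*1551 = 111672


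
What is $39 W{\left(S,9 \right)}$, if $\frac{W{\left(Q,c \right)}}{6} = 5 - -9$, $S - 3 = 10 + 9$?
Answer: $3276$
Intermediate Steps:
$S = 22$ ($S = 3 + \left(10 + 9\right) = 3 + 19 = 22$)
$W{\left(Q,c \right)} = 84$ ($W{\left(Q,c \right)} = 6 \left(5 - -9\right) = 6 \left(5 + 9\right) = 6 \cdot 14 = 84$)
$39 W{\left(S,9 \right)} = 39 \cdot 84 = 3276$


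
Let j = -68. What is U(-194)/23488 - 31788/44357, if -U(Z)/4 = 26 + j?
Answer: -92398071/130232152 ≈ -0.70949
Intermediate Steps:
U(Z) = 168 (U(Z) = -4*(26 - 68) = -4*(-42) = 168)
U(-194)/23488 - 31788/44357 = 168/23488 - 31788/44357 = 168*(1/23488) - 31788*1/44357 = 21/2936 - 31788/44357 = -92398071/130232152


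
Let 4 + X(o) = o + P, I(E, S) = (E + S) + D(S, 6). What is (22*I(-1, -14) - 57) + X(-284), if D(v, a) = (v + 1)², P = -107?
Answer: 2936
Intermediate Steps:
D(v, a) = (1 + v)²
I(E, S) = E + S + (1 + S)² (I(E, S) = (E + S) + (1 + S)² = E + S + (1 + S)²)
X(o) = -111 + o (X(o) = -4 + (o - 107) = -4 + (-107 + o) = -111 + o)
(22*I(-1, -14) - 57) + X(-284) = (22*(-1 - 14 + (1 - 14)²) - 57) + (-111 - 284) = (22*(-1 - 14 + (-13)²) - 57) - 395 = (22*(-1 - 14 + 169) - 57) - 395 = (22*154 - 57) - 395 = (3388 - 57) - 395 = 3331 - 395 = 2936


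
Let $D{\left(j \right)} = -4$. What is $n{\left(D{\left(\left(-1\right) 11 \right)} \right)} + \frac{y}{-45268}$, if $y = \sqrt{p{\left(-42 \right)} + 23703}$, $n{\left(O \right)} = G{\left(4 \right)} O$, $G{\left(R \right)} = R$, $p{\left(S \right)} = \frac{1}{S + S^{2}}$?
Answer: $-16 - \frac{11 \sqrt{580877094}}{77951496} \approx -16.003$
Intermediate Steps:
$n{\left(O \right)} = 4 O$
$y = \frac{11 \sqrt{580877094}}{1722}$ ($y = \sqrt{\frac{1}{\left(-42\right) \left(1 - 42\right)} + 23703} = \sqrt{- \frac{1}{42 \left(-41\right)} + 23703} = \sqrt{\left(- \frac{1}{42}\right) \left(- \frac{1}{41}\right) + 23703} = \sqrt{\frac{1}{1722} + 23703} = \sqrt{\frac{40816567}{1722}} = \frac{11 \sqrt{580877094}}{1722} \approx 153.96$)
$n{\left(D{\left(\left(-1\right) 11 \right)} \right)} + \frac{y}{-45268} = 4 \left(-4\right) + \frac{\frac{11}{1722} \sqrt{580877094}}{-45268} = -16 + \frac{11 \sqrt{580877094}}{1722} \left(- \frac{1}{45268}\right) = -16 - \frac{11 \sqrt{580877094}}{77951496}$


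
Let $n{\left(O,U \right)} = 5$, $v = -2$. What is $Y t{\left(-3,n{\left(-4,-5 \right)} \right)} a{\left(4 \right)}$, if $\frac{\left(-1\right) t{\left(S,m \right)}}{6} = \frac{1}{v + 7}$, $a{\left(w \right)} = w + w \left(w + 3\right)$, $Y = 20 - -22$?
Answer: $- \frac{8064}{5} \approx -1612.8$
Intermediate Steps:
$Y = 42$ ($Y = 20 + 22 = 42$)
$a{\left(w \right)} = w + w \left(3 + w\right)$
$t{\left(S,m \right)} = - \frac{6}{5}$ ($t{\left(S,m \right)} = - \frac{6}{-2 + 7} = - \frac{6}{5}$)
$Y t{\left(-3,n{\left(-4,-5 \right)} \right)} a{\left(4 \right)} = 42 \left(- \frac{6}{5}\right) 4 \left(4 + 4\right) = - \frac{252 \cdot 4 \cdot 8}{5} = \left(- \frac{252}{5}\right) 32 = - \frac{8064}{5}$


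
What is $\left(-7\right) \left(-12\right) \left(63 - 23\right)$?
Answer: $3360$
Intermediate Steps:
$\left(-7\right) \left(-12\right) \left(63 - 23\right) = 84 \cdot 40 = 3360$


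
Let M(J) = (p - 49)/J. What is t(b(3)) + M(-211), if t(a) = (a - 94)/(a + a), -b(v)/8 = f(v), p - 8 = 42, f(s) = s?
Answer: 12425/5064 ≈ 2.4536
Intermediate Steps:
p = 50 (p = 8 + 42 = 50)
b(v) = -8*v
M(J) = 1/J (M(J) = (50 - 49)/J = 1/J)
t(a) = (-94 + a)/(2*a) (t(a) = (-94 + a)/((2*a)) = (-94 + a)*(1/(2*a)) = (-94 + a)/(2*a))
t(b(3)) + M(-211) = (-94 - 8*3)/(2*((-8*3))) + 1/(-211) = (1/2)*(-94 - 24)/(-24) - 1/211 = (1/2)*(-1/24)*(-118) - 1/211 = 59/24 - 1/211 = 12425/5064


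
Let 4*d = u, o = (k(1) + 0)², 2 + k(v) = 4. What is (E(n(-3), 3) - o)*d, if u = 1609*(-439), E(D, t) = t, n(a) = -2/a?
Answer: 706351/4 ≈ 1.7659e+5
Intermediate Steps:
k(v) = 2 (k(v) = -2 + 4 = 2)
u = -706351
o = 4 (o = (2 + 0)² = 2² = 4)
d = -706351/4 (d = (¼)*(-706351) = -706351/4 ≈ -1.7659e+5)
(E(n(-3), 3) - o)*d = (3 - 1*4)*(-706351/4) = (3 - 4)*(-706351/4) = -1*(-706351/4) = 706351/4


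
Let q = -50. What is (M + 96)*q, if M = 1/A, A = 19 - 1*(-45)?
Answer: -153625/32 ≈ -4800.8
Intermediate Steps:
A = 64 (A = 19 + 45 = 64)
M = 1/64 ≈ 0.015625
(M + 96)*q = (1/64 + 96)*(-50) = (6145/64)*(-50) = -153625/32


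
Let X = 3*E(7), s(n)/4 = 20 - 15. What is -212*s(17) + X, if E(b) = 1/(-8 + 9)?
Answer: -4237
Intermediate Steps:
s(n) = 20 (s(n) = 4*(20 - 15) = 4*5 = 20)
E(b) = 1 (E(b) = 1/1 = 1)
X = 3 (X = 3*1 = 3)
-212*s(17) + X = -212*20 + 3 = -4240 + 3 = -4237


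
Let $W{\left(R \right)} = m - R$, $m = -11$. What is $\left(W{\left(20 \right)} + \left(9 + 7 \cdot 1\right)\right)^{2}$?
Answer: $225$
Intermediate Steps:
$W{\left(R \right)} = -11 - R$
$\left(W{\left(20 \right)} + \left(9 + 7 \cdot 1\right)\right)^{2} = \left(\left(-11 - 20\right) + \left(9 + 7 \cdot 1\right)\right)^{2} = \left(\left(-11 - 20\right) + \left(9 + 7\right)\right)^{2} = \left(-31 + 16\right)^{2} = \left(-15\right)^{2} = 225$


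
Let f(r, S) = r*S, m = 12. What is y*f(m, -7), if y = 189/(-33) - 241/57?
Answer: 174776/209 ≈ 836.25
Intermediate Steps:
y = -6242/627 (y = 189*(-1/33) - 241*1/57 = -63/11 - 241/57 = -6242/627 ≈ -9.9553)
f(r, S) = S*r
y*f(m, -7) = -(-43694)*12/627 = -6242/627*(-84) = 174776/209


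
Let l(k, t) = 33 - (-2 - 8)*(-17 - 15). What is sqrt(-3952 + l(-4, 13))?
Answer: 3*I*sqrt(471) ≈ 65.108*I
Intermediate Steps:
l(k, t) = -287 (l(k, t) = 33 - (-10)*(-32) = 33 - 1*320 = 33 - 320 = -287)
sqrt(-3952 + l(-4, 13)) = sqrt(-3952 - 287) = sqrt(-4239) = 3*I*sqrt(471)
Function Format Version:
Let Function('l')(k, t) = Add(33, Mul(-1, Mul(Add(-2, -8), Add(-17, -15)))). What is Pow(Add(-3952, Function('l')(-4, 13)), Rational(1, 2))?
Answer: Mul(3, I, Pow(471, Rational(1, 2))) ≈ Mul(65.108, I)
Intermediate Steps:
Function('l')(k, t) = -287 (Function('l')(k, t) = Add(33, Mul(-1, Mul(-10, -32))) = Add(33, Mul(-1, 320)) = Add(33, -320) = -287)
Pow(Add(-3952, Function('l')(-4, 13)), Rational(1, 2)) = Pow(Add(-3952, -287), Rational(1, 2)) = Pow(-4239, Rational(1, 2)) = Mul(3, I, Pow(471, Rational(1, 2)))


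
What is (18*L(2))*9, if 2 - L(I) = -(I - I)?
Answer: 324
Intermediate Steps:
L(I) = 2 (L(I) = 2 - (-1)*(I - I) = 2 - (-1)*0 = 2 - 1*0 = 2 + 0 = 2)
(18*L(2))*9 = (18*2)*9 = 36*9 = 324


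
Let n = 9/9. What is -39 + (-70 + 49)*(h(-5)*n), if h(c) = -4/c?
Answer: -279/5 ≈ -55.800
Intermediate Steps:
n = 1 (n = 9*(1/9) = 1)
-39 + (-70 + 49)*(h(-5)*n) = -39 + (-70 + 49)*(-4/(-5)*1) = -39 - 21*(-4*(-1/5)) = -39 - 84/5 = -279/5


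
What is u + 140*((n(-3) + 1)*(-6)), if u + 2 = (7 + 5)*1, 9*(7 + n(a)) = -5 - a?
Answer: 15710/3 ≈ 5236.7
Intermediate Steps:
n(a) = -68/9 - a/9 (n(a) = -7 + (-5 - a)/9 = -7 + (-5/9 - a/9) = -68/9 - a/9)
u = 10 (u = -2 + (7 + 5)*1 = -2 + 12*1 = -2 + 12 = 10)
u + 140*((n(-3) + 1)*(-6)) = 10 + 140*(((-68/9 - ⅑*(-3)) + 1)*(-6)) = 10 + 140*(((-68/9 + ⅓) + 1)*(-6)) = 10 + 140*((-65/9 + 1)*(-6)) = 10 + 140*(-56/9*(-6)) = 10 + 140*(112/3) = 10 + 15680/3 = 15710/3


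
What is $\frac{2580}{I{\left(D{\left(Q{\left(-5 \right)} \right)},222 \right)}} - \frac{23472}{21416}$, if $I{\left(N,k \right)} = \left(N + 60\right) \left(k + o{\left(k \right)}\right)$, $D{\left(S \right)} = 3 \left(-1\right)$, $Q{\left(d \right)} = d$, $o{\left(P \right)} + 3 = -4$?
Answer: $- \frac{45038}{50863} \approx -0.88548$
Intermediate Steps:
$o{\left(P \right)} = -7$ ($o{\left(P \right)} = -3 - 4 = -7$)
$D{\left(S \right)} = -3$
$I{\left(N,k \right)} = \left(-7 + k\right) \left(60 + N\right)$ ($I{\left(N,k \right)} = \left(N + 60\right) \left(k - 7\right) = \left(60 + N\right) \left(-7 + k\right) = \left(-7 + k\right) \left(60 + N\right)$)
$\frac{2580}{I{\left(D{\left(Q{\left(-5 \right)} \right)},222 \right)}} - \frac{23472}{21416} = \frac{2580}{-420 - -21 + 60 \cdot 222 - 666} - \frac{23472}{21416} = \frac{2580}{-420 + 21 + 13320 - 666} - \frac{2934}{2677} = \frac{2580}{12255} - \frac{2934}{2677} = 2580 \cdot \frac{1}{12255} - \frac{2934}{2677} = \frac{4}{19} - \frac{2934}{2677} = - \frac{45038}{50863}$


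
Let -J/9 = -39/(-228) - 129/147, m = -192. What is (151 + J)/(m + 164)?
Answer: -586003/104272 ≈ -5.6199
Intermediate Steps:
J = 23679/3724 (J = -9*(-39/(-228) - 129/147) = -9*(-39*(-1/228) - 129*1/147) = -9*(13/76 - 43/49) = -9*(-2631/3724) = 23679/3724 ≈ 6.3585)
(151 + J)/(m + 164) = (151 + 23679/3724)/(-192 + 164) = (586003/3724)/(-28) = (586003/3724)*(-1/28) = -586003/104272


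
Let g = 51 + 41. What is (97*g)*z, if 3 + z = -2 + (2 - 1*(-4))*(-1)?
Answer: -98164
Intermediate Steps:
g = 92
z = -11 (z = -3 + (-2 + (2 - 1*(-4))*(-1)) = -3 + (-2 + (2 + 4)*(-1)) = -3 + (-2 + 6*(-1)) = -3 + (-2 - 6) = -3 - 8 = -11)
(97*g)*z = (97*92)*(-11) = 8924*(-11) = -98164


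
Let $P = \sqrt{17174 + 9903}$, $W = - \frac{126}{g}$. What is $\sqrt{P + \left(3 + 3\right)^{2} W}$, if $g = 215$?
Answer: $\frac{\sqrt{-975240 + 46225 \sqrt{27077}}}{215} \approx 11.977$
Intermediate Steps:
$W = - \frac{126}{215} \approx -0.58605$
$P = \sqrt{27077} \approx 164.55$
$\sqrt{P + \left(3 + 3\right)^{2} W} = \sqrt{\sqrt{27077} + \left(3 + 3\right)^{2} \left(- \frac{126}{215}\right)} = \sqrt{\sqrt{27077} + 6^{2} \left(- \frac{126}{215}\right)} = \sqrt{\sqrt{27077} + 36 \left(- \frac{126}{215}\right)} = \sqrt{\sqrt{27077} - \frac{4536}{215}} = \sqrt{- \frac{4536}{215} + \sqrt{27077}}$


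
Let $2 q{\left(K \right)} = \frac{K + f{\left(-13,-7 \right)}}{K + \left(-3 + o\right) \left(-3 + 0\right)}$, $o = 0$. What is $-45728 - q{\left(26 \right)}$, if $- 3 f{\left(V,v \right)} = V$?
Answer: $- \frac{1371853}{30} \approx -45728.0$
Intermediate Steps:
$f{\left(V,v \right)} = - \frac{V}{3}$
$q{\left(K \right)} = \frac{\frac{13}{3} + K}{2 \left(9 + K\right)}$ ($q{\left(K \right)} = \frac{\left(K - - \frac{13}{3}\right) \frac{1}{K + \left(-3 + 0\right) \left(-3 + 0\right)}}{2} = \frac{\left(K + \frac{13}{3}\right) \frac{1}{K - -9}}{2} = \frac{\left(\frac{13}{3} + K\right) \frac{1}{K + 9}}{2} = \frac{\left(\frac{13}{3} + K\right) \frac{1}{9 + K}}{2} = \frac{\frac{1}{9 + K} \left(\frac{13}{3} + K\right)}{2} = \frac{\frac{13}{3} + K}{2 \left(9 + K\right)}$)
$-45728 - q{\left(26 \right)} = -45728 - \frac{13 + 3 \cdot 26}{6 \left(9 + 26\right)} = -45728 - \frac{13 + 78}{6 \cdot 35} = -45728 - \frac{1}{6} \cdot \frac{1}{35} \cdot 91 = -45728 - \frac{13}{30} = - \frac{1371853}{30}$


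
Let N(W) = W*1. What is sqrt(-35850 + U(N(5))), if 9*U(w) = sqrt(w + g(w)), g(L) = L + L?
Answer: sqrt(-322650 + sqrt(15))/3 ≈ 189.34*I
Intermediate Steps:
g(L) = 2*L
N(W) = W
U(w) = sqrt(3)*sqrt(w)/9 (U(w) = sqrt(w + 2*w)/9 = sqrt(3*w)/9 = (sqrt(3)*sqrt(w))/9 = sqrt(3)*sqrt(w)/9)
sqrt(-35850 + U(N(5))) = sqrt(-35850 + sqrt(3)*sqrt(5)/9) = sqrt(-35850 + sqrt(15)/9)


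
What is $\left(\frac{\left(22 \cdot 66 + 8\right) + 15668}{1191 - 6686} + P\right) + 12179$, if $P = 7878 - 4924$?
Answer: $\frac{83138707}{5495} \approx 15130.0$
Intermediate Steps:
$P = 2954$
$\left(\frac{\left(22 \cdot 66 + 8\right) + 15668}{1191 - 6686} + P\right) + 12179 = \left(\frac{\left(22 \cdot 66 + 8\right) + 15668}{1191 - 6686} + 2954\right) + 12179 = \left(\frac{\left(1452 + 8\right) + 15668}{-5495} + 2954\right) + 12179 = \left(\left(1460 + 15668\right) \left(- \frac{1}{5495}\right) + 2954\right) + 12179 = \left(17128 \left(- \frac{1}{5495}\right) + 2954\right) + 12179 = \left(- \frac{17128}{5495} + 2954\right) + 12179 = \frac{16215102}{5495} + 12179 = \frac{83138707}{5495}$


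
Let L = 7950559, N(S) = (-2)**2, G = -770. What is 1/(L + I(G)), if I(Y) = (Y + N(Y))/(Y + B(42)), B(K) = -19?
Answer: 789/6272991817 ≈ 1.2578e-7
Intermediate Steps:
N(S) = 4
I(Y) = (4 + Y)/(-19 + Y) (I(Y) = (Y + 4)/(Y - 19) = (4 + Y)/(-19 + Y))
1/(L + I(G)) = 1/(7950559 + (4 - 770)/(-19 - 770)) = 1/(7950559 - 766/(-789)) = 1/(7950559 - 1/789*(-766)) = 1/(7950559 + 766/789) = 1/(6272991817/789) = 789/6272991817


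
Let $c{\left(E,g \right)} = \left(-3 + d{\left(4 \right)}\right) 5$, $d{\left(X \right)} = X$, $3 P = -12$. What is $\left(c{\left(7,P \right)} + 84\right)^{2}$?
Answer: $7921$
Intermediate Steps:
$P = -4$ ($P = \frac{1}{3} \left(-12\right) = -4$)
$c{\left(E,g \right)} = 5$ ($c{\left(E,g \right)} = \left(-3 + 4\right) 5 = 1 \cdot 5 = 5$)
$\left(c{\left(7,P \right)} + 84\right)^{2} = \left(5 + 84\right)^{2} = 89^{2} = 7921$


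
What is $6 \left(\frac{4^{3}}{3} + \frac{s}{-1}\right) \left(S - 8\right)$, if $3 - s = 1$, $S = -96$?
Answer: $-12064$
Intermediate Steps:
$s = 2$ ($s = 3 - 1 = 2$)
$6 \left(\frac{4^{3}}{3} + \frac{s}{-1}\right) \left(S - 8\right) = 6 \left(\frac{4^{3}}{3} + \frac{2}{-1}\right) \left(-96 - 8\right) = 6 \left(64 \cdot \frac{1}{3} + 2 \left(-1\right)\right) \left(-104\right) = 6 \left(\frac{64}{3} - 2\right) \left(-104\right) = 6 \cdot \frac{58}{3} \left(-104\right) = 116 \left(-104\right) = -12064$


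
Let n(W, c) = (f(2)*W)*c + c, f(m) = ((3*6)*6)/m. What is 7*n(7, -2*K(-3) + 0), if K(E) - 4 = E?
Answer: -5306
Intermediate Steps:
K(E) = 4 + E
f(m) = 108/m (f(m) = (18*6)/m = 108/m)
n(W, c) = c + 54*W*c (n(W, c) = ((108/2)*W)*c + c = ((108*(1/2))*W)*c + c = (54*W)*c + c = 54*W*c + c = c + 54*W*c)
7*n(7, -2*K(-3) + 0) = 7*((-2*(4 - 3) + 0)*(1 + 54*7)) = 7*((-2*1 + 0)*(1 + 378)) = 7*((-2 + 0)*379) = 7*(-2*379) = 7*(-758) = -5306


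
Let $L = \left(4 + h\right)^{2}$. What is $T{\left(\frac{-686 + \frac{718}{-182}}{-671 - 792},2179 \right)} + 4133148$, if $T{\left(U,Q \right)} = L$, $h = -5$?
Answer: $4133149$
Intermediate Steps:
$L = 1$ ($L = \left(4 - 5\right)^{2} = \left(-1\right)^{2} = 1$)
$T{\left(U,Q \right)} = 1$
$T{\left(\frac{-686 + \frac{718}{-182}}{-671 - 792},2179 \right)} + 4133148 = 1 + 4133148 = 4133149$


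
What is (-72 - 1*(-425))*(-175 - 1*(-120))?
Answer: -19415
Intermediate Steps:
(-72 - 1*(-425))*(-175 - 1*(-120)) = (-72 + 425)*(-175 + 120) = 353*(-55) = -19415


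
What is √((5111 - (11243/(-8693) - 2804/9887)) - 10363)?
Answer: I*√38784904453759040529/85947691 ≈ 72.46*I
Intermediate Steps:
√((5111 - (11243/(-8693) - 2804/9887)) - 10363) = √((5111 - (11243*(-1/8693) - 2804*1/9887)) - 10363) = √((5111 - (-11243/8693 - 2804/9887)) - 10363) = √((5111 - 1*(-135534713/85947691)) - 10363) = √((5111 + 135534713/85947691) - 10363) = √(439414183414/85947691 - 10363) = √(-451261738419/85947691) = I*√38784904453759040529/85947691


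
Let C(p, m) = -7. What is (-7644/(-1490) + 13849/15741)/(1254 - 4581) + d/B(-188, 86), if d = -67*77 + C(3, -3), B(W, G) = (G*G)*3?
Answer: -3077573196391/13116429044370 ≈ -0.23463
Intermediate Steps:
B(W, G) = 3*G² (B(W, G) = G²*3 = 3*G²)
d = -5166 (d = -67*77 - 7 = -5159 - 7 = -5166)
(-7644/(-1490) + 13849/15741)/(1254 - 4581) + d/B(-188, 86) = (-7644/(-1490) + 13849/15741)/(1254 - 4581) - 5166/(3*86²) = (-7644*(-1/1490) + 13849*(1/15741))/(-3327) - 5166/(3*7396) = (3822/745 + 1259/1431)*(-1/3327) - 5166/22188 = (6407237/1066095)*(-1/3327) - 5166*1/22188 = -6407237/3546898065 - 861/3698 = -3077573196391/13116429044370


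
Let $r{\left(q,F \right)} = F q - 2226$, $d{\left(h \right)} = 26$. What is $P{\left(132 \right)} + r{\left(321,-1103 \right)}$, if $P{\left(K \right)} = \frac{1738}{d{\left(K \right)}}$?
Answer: $- \frac{4630888}{13} \approx -3.5622 \cdot 10^{5}$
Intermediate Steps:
$r{\left(q,F \right)} = -2226 + F q$
$P{\left(K \right)} = \frac{869}{13}$ ($P{\left(K \right)} = \frac{1738}{26} = 1738 \cdot \frac{1}{26} = \frac{869}{13}$)
$P{\left(132 \right)} + r{\left(321,-1103 \right)} = \frac{869}{13} - 356289 = - \frac{4630888}{13}$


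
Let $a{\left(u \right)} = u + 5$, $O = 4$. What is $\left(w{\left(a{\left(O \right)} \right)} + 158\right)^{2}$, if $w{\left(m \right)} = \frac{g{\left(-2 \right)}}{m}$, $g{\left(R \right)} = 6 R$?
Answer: $\frac{220900}{9} \approx 24544.0$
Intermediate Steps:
$a{\left(u \right)} = 5 + u$
$w{\left(m \right)} = - \frac{12}{m}$ ($w{\left(m \right)} = \frac{6 \left(-2\right)}{m} = - \frac{12}{m}$)
$\left(w{\left(a{\left(O \right)} \right)} + 158\right)^{2} = \left(- \frac{12}{5 + 4} + 158\right)^{2} = \left(- \frac{12}{9} + 158\right)^{2} = \left(\left(-12\right) \frac{1}{9} + 158\right)^{2} = \left(- \frac{4}{3} + 158\right)^{2} = \left(\frac{470}{3}\right)^{2} = \frac{220900}{9}$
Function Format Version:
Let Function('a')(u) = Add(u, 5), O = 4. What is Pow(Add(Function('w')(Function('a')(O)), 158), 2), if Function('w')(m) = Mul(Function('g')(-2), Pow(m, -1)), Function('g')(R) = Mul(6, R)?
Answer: Rational(220900, 9) ≈ 24544.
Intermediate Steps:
Function('a')(u) = Add(5, u)
Function('w')(m) = Mul(-12, Pow(m, -1)) (Function('w')(m) = Mul(Mul(6, -2), Pow(m, -1)) = Mul(-12, Pow(m, -1)))
Pow(Add(Function('w')(Function('a')(O)), 158), 2) = Pow(Add(Mul(-12, Pow(Add(5, 4), -1)), 158), 2) = Pow(Add(Mul(-12, Pow(9, -1)), 158), 2) = Pow(Add(Mul(-12, Rational(1, 9)), 158), 2) = Pow(Add(Rational(-4, 3), 158), 2) = Pow(Rational(470, 3), 2) = Rational(220900, 9)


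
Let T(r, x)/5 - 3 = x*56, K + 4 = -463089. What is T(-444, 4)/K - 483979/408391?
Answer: -224590810832/189123013363 ≈ -1.1875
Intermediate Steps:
K = -463093 (K = -4 - 463089 = -463093)
T(r, x) = 15 + 280*x (T(r, x) = 15 + 5*(x*56) = 15 + 5*(56*x) = 15 + 280*x)
T(-444, 4)/K - 483979/408391 = (15 + 280*4)/(-463093) - 483979/408391 = (15 + 1120)*(-1/463093) - 483979*1/408391 = 1135*(-1/463093) - 483979/408391 = -1135/463093 - 483979/408391 = -224590810832/189123013363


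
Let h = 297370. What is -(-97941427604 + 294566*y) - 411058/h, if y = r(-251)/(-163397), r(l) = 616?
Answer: 2379455957765556349127/24294682945 ≈ 9.7941e+10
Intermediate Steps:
y = -616/163397 (y = 616/(-163397) = 616*(-1/163397) = -616/163397 ≈ -0.0037700)
-(-97941427604 + 294566*y) - 411058/h = -294566/(1/(-332494 - 616/163397)) - 411058/297370 = -294566/(1/(-54328522734/163397)) - 411058*1/297370 = -294566/(-163397/54328522734) - 205529/148685 = -294566*(-54328522734/163397) - 205529/148685 = 16003335627663444/163397 - 205529/148685 = 2379455957765556349127/24294682945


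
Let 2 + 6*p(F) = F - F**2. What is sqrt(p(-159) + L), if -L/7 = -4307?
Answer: sqrt(233178)/3 ≈ 160.96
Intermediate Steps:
L = 30149 (L = -7*(-4307) = 30149)
p(F) = -1/3 - F**2/6 + F/6 (p(F) = -1/3 + (F - F**2)/6 = -1/3 + (-F**2/6 + F/6) = -1/3 - F**2/6 + F/6)
sqrt(p(-159) + L) = sqrt((-1/3 - 1/6*(-159)**2 + (1/6)*(-159)) + 30149) = sqrt((-1/3 - 1/6*25281 - 53/2) + 30149) = sqrt((-1/3 - 8427/2 - 53/2) + 30149) = sqrt(-12721/3 + 30149) = sqrt(77726/3) = sqrt(233178)/3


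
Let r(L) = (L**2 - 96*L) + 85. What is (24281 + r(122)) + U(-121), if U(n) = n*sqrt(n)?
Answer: 27538 - 1331*I ≈ 27538.0 - 1331.0*I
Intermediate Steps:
U(n) = n**(3/2)
r(L) = 85 + L**2 - 96*L
(24281 + r(122)) + U(-121) = (24281 + (85 + 122**2 - 96*122)) + (-121)**(3/2) = (24281 + (85 + 14884 - 11712)) - 1331*I = (24281 + 3257) - 1331*I = 27538 - 1331*I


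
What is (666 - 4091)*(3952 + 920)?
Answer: -16686600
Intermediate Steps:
(666 - 4091)*(3952 + 920) = -3425*4872 = -16686600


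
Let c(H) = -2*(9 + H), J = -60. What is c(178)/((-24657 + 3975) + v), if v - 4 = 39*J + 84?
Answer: 187/11467 ≈ 0.016308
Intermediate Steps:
v = -2252 (v = 4 + (39*(-60) + 84) = 4 + (-2340 + 84) = 4 - 2256 = -2252)
c(H) = -18 - 2*H
c(178)/((-24657 + 3975) + v) = (-18 - 2*178)/((-24657 + 3975) - 2252) = (-18 - 356)/(-20682 - 2252) = -374/(-22934) = -374*(-1/22934) = 187/11467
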